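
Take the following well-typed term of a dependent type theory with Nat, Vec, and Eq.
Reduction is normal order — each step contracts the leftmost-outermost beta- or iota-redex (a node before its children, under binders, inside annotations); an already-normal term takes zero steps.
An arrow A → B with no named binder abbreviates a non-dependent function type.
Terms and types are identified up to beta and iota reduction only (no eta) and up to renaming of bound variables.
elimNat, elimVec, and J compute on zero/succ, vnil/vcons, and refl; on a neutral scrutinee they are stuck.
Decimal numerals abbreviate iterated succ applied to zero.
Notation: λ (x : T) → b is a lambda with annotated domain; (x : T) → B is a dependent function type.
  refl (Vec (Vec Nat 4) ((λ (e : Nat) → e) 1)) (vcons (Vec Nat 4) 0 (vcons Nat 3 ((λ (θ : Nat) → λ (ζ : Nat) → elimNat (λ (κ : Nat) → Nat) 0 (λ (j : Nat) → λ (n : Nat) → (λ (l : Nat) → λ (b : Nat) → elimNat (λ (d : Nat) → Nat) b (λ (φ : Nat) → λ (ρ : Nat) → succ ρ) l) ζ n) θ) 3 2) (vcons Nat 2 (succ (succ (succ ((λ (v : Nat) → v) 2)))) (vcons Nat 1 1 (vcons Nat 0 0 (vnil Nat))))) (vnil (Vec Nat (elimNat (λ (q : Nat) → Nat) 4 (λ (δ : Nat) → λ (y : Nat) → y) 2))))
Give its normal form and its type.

normal form:
  refl (Vec (Vec Nat 4) 1) (vcons (Vec Nat 4) 0 (vcons Nat 3 6 (vcons Nat 2 5 (vcons Nat 1 1 (vcons Nat 0 0 (vnil Nat))))) (vnil (Vec Nat 4)))
inferred type:
  Eq (Vec (Vec Nat 4) 1) (vcons (Vec Nat 4) 0 (vcons Nat 3 6 (vcons Nat 2 5 (vcons Nat 1 1 (vcons Nat 0 0 (vnil Nat))))) (vnil (Vec Nat 4))) (vcons (Vec Nat 4) 0 (vcons Nat 3 6 (vcons Nat 2 5 (vcons Nat 1 1 (vcons Nat 0 0 (vnil Nat))))) (vnil (Vec Nat 4)))
observation: the leftmost-outermost redex is a beta-redex, and normalization takes 48 steps.


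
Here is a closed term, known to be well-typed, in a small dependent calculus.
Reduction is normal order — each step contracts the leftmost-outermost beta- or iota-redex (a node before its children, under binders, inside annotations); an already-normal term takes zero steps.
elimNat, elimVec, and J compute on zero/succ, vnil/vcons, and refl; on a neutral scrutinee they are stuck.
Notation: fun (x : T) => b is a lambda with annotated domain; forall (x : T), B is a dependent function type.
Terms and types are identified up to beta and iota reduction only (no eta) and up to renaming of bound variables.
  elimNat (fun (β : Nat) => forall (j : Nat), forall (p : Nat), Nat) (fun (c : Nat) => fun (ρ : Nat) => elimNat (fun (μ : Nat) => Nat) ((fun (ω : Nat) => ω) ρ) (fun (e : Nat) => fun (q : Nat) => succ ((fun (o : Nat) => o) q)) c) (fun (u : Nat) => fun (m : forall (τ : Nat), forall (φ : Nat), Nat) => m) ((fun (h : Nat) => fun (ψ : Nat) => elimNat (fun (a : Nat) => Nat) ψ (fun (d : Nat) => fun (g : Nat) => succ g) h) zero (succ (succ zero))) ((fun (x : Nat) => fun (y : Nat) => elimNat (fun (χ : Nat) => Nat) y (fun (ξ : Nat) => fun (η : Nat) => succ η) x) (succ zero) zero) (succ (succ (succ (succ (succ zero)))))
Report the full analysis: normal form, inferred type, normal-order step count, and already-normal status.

normal form:
  succ (succ (succ (succ (succ (succ zero)))))
inferred type:
  Nat
normal-order step count: 24
already normal: no
first redex: a beta-redex


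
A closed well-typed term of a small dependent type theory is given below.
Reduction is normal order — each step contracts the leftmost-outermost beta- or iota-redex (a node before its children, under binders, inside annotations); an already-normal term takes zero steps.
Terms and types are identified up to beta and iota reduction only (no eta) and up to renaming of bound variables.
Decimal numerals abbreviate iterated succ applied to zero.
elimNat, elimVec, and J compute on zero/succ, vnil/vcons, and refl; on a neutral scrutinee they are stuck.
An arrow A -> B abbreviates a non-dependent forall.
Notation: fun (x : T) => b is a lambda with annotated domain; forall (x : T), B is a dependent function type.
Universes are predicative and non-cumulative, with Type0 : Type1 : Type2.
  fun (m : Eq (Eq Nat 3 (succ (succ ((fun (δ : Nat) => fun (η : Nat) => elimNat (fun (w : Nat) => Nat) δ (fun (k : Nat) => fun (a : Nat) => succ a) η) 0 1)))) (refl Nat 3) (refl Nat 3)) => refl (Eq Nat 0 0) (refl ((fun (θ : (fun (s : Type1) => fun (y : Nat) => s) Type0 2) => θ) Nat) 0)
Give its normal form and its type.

normal form:
  fun (m : Eq (Eq Nat 3 3) (refl Nat 3) (refl Nat 3)) => refl (Eq Nat 0 0) (refl Nat 0)
the term's type:
  Eq (Eq Nat 3 3) (refl Nat 3) (refl Nat 3) -> Eq (Eq Nat 0 0) (refl Nat 0) (refl Nat 0)


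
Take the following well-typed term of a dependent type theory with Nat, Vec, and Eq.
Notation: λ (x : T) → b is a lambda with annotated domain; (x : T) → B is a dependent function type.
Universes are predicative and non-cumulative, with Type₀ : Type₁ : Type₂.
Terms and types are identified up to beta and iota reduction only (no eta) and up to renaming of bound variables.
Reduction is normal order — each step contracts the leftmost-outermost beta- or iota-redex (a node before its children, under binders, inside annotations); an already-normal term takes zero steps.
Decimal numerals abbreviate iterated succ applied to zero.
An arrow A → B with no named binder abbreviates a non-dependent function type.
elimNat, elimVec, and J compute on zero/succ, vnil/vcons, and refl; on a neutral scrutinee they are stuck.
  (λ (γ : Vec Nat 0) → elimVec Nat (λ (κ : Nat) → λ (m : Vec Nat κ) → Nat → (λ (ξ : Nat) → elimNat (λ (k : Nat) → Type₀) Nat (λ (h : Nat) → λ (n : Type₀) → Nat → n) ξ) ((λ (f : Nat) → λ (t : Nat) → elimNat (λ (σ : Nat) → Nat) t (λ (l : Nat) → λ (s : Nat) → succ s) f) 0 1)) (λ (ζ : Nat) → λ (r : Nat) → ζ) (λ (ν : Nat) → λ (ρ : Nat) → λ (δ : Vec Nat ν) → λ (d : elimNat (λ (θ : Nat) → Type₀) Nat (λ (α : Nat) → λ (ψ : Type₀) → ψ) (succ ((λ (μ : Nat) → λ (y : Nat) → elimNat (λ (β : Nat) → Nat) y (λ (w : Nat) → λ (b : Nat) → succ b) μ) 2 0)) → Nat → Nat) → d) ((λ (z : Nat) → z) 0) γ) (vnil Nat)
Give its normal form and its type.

resulting normal form:
  λ (γ : Nat) → λ (κ : Nat) → γ
inferred type:
  Nat → Nat → Nat
observation: contracting a beta-redex first, the term normalizes in 2 steps.


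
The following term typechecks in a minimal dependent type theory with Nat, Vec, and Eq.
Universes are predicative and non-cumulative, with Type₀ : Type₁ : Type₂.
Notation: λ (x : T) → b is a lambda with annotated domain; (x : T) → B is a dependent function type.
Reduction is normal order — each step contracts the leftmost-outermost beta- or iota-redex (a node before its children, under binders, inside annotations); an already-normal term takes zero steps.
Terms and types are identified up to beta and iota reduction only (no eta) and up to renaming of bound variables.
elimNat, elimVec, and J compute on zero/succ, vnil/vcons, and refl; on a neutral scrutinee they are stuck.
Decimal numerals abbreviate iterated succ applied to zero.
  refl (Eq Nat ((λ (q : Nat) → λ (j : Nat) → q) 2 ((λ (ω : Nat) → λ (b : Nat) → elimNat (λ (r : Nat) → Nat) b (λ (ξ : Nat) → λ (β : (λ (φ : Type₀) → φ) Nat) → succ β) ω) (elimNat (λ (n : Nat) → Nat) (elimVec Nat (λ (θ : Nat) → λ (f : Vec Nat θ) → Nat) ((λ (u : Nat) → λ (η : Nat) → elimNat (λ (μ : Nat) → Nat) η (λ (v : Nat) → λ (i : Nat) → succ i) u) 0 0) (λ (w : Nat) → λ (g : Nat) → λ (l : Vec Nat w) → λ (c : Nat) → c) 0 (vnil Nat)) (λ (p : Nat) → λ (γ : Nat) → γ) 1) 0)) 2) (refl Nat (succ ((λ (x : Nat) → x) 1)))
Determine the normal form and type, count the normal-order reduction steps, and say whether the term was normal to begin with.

resulting normal form:
  refl (Eq Nat 2 2) (refl Nat 2)
type:
  Eq (Eq Nat 2 2) (refl Nat 2) (refl Nat 2)
normal-order step count: 3
term was already normal: no
first contracted redex: a beta-redex


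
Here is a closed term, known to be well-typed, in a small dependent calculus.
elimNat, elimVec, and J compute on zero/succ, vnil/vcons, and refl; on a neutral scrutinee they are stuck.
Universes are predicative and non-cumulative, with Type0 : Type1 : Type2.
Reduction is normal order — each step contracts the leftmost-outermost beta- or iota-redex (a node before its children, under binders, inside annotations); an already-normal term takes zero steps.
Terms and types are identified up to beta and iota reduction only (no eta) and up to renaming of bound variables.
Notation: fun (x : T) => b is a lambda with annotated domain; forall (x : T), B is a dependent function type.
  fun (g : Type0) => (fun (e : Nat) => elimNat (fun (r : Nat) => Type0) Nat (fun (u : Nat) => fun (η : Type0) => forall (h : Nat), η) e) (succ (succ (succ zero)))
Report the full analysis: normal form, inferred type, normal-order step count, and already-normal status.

resulting normal form:
  fun (g : Type0) => forall (e : Nat), forall (r : Nat), forall (u : Nat), Nat
type:
  forall (g : Type0), Type0
normal-order step count: 11
already normal: no
first redex: a beta-redex


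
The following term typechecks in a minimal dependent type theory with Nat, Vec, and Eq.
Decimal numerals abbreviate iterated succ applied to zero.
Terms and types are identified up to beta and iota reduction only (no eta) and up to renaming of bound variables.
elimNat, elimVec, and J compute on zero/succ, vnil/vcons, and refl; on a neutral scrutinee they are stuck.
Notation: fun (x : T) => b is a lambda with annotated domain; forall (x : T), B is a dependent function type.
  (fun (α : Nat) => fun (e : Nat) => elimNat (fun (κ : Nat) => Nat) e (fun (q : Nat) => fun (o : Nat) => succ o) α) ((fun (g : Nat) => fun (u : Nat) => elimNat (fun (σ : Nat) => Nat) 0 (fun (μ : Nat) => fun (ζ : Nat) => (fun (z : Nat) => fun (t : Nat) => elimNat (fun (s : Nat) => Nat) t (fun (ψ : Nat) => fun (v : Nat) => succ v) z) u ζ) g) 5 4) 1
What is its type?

inferred type:
  Nat


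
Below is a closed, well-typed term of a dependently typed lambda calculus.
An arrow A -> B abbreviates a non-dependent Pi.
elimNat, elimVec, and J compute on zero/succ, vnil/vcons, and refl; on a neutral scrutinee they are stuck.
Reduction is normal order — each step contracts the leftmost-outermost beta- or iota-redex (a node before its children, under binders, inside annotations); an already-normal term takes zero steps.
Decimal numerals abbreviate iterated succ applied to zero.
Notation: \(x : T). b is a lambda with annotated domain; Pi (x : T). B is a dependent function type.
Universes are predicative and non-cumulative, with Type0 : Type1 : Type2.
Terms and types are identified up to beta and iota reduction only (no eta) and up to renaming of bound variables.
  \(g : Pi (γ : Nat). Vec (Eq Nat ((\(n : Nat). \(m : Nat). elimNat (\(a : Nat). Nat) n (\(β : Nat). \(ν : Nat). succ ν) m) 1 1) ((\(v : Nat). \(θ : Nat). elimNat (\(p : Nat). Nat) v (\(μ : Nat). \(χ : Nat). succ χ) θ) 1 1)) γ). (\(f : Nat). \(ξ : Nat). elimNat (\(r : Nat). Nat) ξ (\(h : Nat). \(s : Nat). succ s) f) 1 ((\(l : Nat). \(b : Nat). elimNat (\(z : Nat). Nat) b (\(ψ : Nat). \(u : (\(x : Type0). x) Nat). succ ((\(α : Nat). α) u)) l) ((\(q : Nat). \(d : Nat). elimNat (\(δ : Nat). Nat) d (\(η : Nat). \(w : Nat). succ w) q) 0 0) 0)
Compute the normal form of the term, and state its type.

normal form:
  \(g : Pi (γ : Nat). Vec (Eq Nat 2 2) γ). 1
the term's type:
  (Pi (g : Nat). Vec (Eq Nat 2 2) g) -> Nat
observation: the leftmost-outermost redex is a beta-redex, and normalization takes 26 steps.


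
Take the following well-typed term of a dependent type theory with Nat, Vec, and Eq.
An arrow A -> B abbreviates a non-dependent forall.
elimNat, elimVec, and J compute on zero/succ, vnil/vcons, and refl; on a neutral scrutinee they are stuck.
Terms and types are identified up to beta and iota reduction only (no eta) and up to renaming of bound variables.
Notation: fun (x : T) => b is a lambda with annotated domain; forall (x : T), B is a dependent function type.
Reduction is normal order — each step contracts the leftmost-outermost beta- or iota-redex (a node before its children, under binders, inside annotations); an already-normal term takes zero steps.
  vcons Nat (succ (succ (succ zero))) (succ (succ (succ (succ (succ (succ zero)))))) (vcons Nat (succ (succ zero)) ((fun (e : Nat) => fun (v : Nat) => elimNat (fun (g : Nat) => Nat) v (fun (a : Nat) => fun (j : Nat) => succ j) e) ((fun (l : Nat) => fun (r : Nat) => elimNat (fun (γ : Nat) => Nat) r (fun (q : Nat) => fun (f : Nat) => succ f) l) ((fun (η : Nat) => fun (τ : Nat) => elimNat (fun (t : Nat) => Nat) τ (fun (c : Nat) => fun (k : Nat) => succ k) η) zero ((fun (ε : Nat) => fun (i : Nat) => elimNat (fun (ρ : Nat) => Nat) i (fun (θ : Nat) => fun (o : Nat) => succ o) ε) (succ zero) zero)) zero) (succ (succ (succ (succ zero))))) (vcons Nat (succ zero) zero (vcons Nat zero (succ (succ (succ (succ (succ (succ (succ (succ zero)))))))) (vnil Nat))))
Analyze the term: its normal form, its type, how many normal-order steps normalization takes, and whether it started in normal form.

reduced normal form:
  vcons Nat (succ (succ (succ zero))) (succ (succ (succ (succ (succ (succ zero)))))) (vcons Nat (succ (succ zero)) (succ (succ (succ (succ (succ zero))))) (vcons Nat (succ zero) zero (vcons Nat zero (succ (succ (succ (succ (succ (succ (succ (succ zero)))))))) (vnil Nat))))
type:
  Vec Nat (succ (succ (succ (succ zero))))
normal-order step count: 21
term was already normal: no
first redex: a beta-redex


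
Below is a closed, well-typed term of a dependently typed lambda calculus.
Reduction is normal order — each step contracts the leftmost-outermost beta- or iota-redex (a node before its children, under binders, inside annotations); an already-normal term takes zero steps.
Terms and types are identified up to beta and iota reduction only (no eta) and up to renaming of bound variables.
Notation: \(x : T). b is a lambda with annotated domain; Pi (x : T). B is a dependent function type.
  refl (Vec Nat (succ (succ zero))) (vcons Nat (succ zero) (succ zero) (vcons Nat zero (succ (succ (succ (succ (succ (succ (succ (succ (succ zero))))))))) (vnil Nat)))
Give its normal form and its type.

normal form:
  refl (Vec Nat (succ (succ zero))) (vcons Nat (succ zero) (succ zero) (vcons Nat zero (succ (succ (succ (succ (succ (succ (succ (succ (succ zero))))))))) (vnil Nat)))
the term's type:
  Eq (Vec Nat (succ (succ zero))) (vcons Nat (succ zero) (succ zero) (vcons Nat zero (succ (succ (succ (succ (succ (succ (succ (succ (succ zero))))))))) (vnil Nat))) (vcons Nat (succ zero) (succ zero) (vcons Nat zero (succ (succ (succ (succ (succ (succ (succ (succ (succ zero))))))))) (vnil Nat)))
observation: the term is already in normal form.


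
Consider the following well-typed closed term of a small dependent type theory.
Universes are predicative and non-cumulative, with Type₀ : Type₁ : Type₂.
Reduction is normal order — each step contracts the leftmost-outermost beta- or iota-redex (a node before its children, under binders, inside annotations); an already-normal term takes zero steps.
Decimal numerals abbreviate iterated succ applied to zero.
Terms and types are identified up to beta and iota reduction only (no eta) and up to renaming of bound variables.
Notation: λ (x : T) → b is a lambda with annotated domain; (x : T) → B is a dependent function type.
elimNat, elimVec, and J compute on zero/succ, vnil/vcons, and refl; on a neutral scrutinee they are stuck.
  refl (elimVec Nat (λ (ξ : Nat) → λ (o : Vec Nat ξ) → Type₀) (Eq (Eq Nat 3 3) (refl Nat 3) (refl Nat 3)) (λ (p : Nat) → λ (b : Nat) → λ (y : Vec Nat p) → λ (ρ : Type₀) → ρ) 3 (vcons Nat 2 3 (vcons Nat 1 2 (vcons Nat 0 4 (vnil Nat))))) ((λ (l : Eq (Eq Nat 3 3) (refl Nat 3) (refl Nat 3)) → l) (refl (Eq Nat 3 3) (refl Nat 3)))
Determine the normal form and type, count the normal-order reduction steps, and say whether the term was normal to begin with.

normal form:
  refl (Eq (Eq Nat 3 3) (refl Nat 3) (refl Nat 3)) (refl (Eq Nat 3 3) (refl Nat 3))
the term's type:
  Eq (Eq (Eq Nat 3 3) (refl Nat 3) (refl Nat 3)) (refl (Eq Nat 3 3) (refl Nat 3)) (refl (Eq Nat 3 3) (refl Nat 3))
steps to reach normal form (normal order): 17
term was already normal: no
first redex: an elimVec iota-redex


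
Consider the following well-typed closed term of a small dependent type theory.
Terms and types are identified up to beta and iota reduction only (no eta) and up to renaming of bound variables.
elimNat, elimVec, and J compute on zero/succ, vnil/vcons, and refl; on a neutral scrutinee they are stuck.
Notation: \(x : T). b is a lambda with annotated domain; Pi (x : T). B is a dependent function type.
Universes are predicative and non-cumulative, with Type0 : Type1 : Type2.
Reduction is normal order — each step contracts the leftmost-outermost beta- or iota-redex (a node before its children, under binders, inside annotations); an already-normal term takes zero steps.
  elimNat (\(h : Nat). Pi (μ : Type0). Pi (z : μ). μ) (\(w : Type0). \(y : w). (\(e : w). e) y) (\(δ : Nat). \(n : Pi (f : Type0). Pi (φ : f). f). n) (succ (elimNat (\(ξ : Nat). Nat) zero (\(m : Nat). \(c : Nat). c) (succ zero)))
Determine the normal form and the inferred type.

normal form:
  \(h : Type0). \(μ : h). μ
inferred type:
  Pi (h : Type0). Pi (μ : h). h
observation: contracting an elimNat iota-redex first, the term normalizes in 9 steps.


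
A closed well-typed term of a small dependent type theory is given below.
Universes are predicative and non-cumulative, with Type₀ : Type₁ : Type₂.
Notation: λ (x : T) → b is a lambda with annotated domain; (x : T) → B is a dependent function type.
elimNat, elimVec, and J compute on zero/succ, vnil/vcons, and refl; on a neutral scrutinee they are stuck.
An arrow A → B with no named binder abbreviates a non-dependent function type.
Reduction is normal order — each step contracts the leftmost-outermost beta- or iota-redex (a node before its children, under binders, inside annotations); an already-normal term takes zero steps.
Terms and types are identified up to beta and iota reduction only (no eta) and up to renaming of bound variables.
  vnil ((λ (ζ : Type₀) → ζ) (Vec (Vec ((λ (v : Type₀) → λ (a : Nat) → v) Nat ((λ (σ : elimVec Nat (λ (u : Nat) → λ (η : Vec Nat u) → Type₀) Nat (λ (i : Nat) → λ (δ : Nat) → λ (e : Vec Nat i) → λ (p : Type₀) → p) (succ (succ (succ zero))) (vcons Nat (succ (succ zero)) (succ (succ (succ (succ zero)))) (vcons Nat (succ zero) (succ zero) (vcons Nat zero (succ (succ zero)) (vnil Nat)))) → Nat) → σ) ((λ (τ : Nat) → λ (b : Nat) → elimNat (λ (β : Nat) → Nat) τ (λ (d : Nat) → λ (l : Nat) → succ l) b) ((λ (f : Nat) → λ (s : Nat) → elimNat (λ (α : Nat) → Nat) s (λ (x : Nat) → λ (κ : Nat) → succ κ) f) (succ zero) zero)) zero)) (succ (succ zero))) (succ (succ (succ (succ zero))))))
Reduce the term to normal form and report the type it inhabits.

normal form:
  vnil (Vec (Vec Nat (succ (succ zero))) (succ (succ (succ (succ zero)))))
the term's type:
  Vec (Vec (Vec Nat (succ (succ zero))) (succ (succ (succ (succ zero))))) zero
observation: reduction starts at a beta-redex, and 3 normal-order steps reach the normal form.


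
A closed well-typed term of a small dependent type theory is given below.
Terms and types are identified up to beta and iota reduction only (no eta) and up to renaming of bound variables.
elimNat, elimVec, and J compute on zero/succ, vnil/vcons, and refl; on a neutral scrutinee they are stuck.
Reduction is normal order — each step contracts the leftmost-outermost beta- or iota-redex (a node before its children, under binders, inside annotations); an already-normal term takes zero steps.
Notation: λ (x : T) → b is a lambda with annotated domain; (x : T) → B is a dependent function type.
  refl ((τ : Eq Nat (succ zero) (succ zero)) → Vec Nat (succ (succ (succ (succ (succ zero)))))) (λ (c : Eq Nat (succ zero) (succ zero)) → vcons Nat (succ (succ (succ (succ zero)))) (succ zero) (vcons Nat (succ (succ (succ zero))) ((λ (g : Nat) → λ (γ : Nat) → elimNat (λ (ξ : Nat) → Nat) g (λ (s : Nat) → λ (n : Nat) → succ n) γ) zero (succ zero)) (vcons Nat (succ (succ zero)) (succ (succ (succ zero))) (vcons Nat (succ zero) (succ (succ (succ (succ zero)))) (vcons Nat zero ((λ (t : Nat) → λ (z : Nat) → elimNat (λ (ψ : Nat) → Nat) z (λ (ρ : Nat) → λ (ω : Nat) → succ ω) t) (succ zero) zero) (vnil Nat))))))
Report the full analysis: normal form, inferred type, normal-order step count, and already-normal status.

normal form:
  refl ((τ : Eq Nat (succ zero) (succ zero)) → Vec Nat (succ (succ (succ (succ (succ zero)))))) (λ (c : Eq Nat (succ zero) (succ zero)) → vcons Nat (succ (succ (succ (succ zero)))) (succ zero) (vcons Nat (succ (succ (succ zero))) (succ zero) (vcons Nat (succ (succ zero)) (succ (succ (succ zero))) (vcons Nat (succ zero) (succ (succ (succ (succ zero)))) (vcons Nat zero (succ zero) (vnil Nat))))))
the term's type:
  Eq ((τ : Eq Nat (succ zero) (succ zero)) → Vec Nat (succ (succ (succ (succ (succ zero)))))) (λ (c : Eq Nat (succ zero) (succ zero)) → vcons Nat (succ (succ (succ (succ zero)))) (succ zero) (vcons Nat (succ (succ (succ zero))) (succ zero) (vcons Nat (succ (succ zero)) (succ (succ (succ zero))) (vcons Nat (succ zero) (succ (succ (succ (succ zero)))) (vcons Nat zero (succ zero) (vnil Nat)))))) (λ (g : Eq Nat (succ zero) (succ zero)) → vcons Nat (succ (succ (succ (succ zero)))) (succ zero) (vcons Nat (succ (succ (succ zero))) (succ zero) (vcons Nat (succ (succ zero)) (succ (succ (succ zero))) (vcons Nat (succ zero) (succ (succ (succ (succ zero)))) (vcons Nat zero (succ zero) (vnil Nat))))))
reduction steps (normal order): 12
term was already normal: no
first contracted redex: a beta-redex


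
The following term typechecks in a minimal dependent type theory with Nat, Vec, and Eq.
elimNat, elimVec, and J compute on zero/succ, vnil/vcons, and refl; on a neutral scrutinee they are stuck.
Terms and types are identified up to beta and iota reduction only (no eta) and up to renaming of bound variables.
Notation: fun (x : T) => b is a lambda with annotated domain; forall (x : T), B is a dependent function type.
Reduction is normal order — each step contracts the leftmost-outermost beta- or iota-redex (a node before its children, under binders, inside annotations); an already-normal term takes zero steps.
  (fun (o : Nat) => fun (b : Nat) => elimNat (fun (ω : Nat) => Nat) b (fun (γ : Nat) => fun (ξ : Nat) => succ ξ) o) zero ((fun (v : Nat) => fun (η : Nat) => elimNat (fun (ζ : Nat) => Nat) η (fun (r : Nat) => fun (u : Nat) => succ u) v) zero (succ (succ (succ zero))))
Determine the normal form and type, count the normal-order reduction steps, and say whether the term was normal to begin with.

resulting normal form:
  succ (succ (succ zero))
inferred type:
  Nat
reduction steps (normal order): 6
already normal: no
first contracted redex: a beta-redex


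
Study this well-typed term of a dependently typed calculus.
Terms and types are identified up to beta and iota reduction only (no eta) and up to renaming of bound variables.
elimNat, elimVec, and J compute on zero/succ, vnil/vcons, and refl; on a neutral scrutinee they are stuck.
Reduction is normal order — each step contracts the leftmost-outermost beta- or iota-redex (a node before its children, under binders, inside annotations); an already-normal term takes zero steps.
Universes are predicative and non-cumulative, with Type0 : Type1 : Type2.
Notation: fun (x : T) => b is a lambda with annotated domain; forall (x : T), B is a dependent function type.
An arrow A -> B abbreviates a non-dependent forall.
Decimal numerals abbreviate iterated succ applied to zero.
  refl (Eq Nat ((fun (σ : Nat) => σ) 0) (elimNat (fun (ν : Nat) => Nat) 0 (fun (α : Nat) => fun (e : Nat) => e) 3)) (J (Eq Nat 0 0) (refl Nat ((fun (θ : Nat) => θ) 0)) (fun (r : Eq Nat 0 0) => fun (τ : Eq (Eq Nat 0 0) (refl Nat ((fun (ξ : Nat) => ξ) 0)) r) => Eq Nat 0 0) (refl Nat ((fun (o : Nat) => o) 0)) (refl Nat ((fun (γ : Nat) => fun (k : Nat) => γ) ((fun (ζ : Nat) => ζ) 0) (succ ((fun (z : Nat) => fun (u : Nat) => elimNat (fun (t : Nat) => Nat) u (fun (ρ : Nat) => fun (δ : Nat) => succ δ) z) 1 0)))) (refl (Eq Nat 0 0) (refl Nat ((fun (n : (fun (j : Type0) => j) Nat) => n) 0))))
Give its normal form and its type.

reduced normal form:
  refl (Eq Nat 0 0) (refl Nat 0)
type:
  Eq (Eq Nat 0 0) (refl Nat 0) (refl Nat 0)
observation: the term reaches its normal form after 13 normal-order steps.


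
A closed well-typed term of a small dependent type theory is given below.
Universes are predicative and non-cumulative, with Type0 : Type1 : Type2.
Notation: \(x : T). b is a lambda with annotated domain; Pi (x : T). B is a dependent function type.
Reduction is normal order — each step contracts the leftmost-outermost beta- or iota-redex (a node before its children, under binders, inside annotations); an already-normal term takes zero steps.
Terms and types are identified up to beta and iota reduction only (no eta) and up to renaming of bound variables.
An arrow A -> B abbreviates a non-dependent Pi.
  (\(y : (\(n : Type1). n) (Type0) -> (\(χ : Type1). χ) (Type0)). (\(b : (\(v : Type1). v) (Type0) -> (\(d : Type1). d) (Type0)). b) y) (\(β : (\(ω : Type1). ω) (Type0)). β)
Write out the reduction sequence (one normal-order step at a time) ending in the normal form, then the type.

reduction (normal order):
  (\(y : (\(n : Type1). n) (Type0) -> (\(χ : Type1). χ) (Type0)). (\(b : (\(v : Type1). v) (Type0) -> (\(d : Type1). d) (Type0)). b) y) (\(β : (\(ω : Type1). ω) (Type0)). β)
  ~> (\(y : (\(n : Type1). n) (Type0) -> (\(χ : Type1). χ) (Type0)). y) (\(b : (\(v : Type1). v) (Type0)). b)
  ~> \(y : (\(n : Type1). n) (Type0)). y
  ~> \(y : Type0). y
inferred type:
  Type0 -> Type0


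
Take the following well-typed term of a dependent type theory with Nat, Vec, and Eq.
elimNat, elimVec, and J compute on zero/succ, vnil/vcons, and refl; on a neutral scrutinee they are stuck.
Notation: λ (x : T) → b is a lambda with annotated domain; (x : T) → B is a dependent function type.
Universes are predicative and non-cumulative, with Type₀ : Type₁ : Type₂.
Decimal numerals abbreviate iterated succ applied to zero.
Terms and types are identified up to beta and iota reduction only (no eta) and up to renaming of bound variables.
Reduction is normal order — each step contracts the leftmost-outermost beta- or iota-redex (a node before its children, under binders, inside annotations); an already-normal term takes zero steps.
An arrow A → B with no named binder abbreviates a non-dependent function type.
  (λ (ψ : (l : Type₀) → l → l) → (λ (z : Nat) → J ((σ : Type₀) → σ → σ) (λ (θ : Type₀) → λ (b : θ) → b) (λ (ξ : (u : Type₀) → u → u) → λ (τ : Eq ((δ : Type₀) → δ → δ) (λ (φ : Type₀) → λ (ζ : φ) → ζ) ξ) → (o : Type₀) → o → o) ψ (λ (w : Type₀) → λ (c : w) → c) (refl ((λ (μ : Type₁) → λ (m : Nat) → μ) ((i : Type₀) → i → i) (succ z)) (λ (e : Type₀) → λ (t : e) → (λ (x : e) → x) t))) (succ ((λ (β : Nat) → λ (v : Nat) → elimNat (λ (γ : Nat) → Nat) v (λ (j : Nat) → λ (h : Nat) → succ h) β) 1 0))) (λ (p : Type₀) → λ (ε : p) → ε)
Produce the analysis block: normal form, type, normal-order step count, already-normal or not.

normal form:
  λ (ψ : Type₀) → λ (l : ψ) → l
type:
  (ψ : Type₀) → ψ → ψ
steps to reach normal form (normal order): 3
term was already normal: no
first redex: a beta-redex


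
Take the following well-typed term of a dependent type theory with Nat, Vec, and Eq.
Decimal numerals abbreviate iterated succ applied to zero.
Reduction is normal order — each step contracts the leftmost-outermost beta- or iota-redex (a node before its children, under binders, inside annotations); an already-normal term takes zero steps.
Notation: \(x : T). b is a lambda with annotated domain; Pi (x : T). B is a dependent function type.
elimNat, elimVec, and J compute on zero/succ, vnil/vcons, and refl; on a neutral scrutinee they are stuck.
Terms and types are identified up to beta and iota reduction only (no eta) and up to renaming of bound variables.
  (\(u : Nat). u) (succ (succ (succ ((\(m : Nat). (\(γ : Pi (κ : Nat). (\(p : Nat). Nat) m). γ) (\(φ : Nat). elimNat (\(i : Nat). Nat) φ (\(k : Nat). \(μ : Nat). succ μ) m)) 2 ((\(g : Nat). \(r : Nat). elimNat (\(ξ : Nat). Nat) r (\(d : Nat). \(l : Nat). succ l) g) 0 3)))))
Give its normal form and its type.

normal form:
  8
the term's type:
  Nat
observation: reduction starts at a beta-redex, and 14 normal-order steps reach the normal form.


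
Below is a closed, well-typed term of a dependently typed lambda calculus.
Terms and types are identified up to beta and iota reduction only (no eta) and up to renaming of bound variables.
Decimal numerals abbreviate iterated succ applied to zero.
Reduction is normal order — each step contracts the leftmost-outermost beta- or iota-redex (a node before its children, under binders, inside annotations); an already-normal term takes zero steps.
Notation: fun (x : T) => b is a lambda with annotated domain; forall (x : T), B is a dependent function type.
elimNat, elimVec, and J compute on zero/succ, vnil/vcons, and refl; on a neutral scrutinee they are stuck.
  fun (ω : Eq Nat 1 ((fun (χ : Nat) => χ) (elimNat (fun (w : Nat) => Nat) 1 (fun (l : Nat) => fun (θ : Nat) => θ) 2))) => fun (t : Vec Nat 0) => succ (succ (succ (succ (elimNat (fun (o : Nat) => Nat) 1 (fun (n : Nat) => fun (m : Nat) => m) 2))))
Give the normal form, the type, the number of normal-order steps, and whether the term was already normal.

resulting normal form:
  fun (ω : Eq Nat 1 1) => fun (χ : Vec Nat 0) => 5
the term's type:
  forall (ω : Eq Nat 1 1), forall (χ : Vec Nat 0), Nat
normal-order step count: 15
term was already normal: no
first contracted redex: a beta-redex


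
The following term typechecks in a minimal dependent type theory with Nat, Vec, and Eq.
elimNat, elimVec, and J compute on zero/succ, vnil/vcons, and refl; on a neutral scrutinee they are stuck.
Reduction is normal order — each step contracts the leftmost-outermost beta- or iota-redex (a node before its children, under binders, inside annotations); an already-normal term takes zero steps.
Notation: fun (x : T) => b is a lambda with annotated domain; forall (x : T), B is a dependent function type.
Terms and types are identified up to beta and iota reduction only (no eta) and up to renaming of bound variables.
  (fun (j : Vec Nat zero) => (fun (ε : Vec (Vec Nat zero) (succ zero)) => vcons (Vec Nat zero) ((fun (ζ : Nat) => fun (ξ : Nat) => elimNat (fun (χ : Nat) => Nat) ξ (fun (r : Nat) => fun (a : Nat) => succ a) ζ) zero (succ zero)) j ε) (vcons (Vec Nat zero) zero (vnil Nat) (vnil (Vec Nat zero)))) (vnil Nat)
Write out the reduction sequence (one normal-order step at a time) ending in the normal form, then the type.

normal-order reduction:
  (fun (j : Vec Nat zero) => (fun (ε : Vec (Vec Nat zero) (succ zero)) => vcons (Vec Nat zero) ((fun (ζ : Nat) => fun (ξ : Nat) => elimNat (fun (χ : Nat) => Nat) ξ (fun (r : Nat) => fun (a : Nat) => succ a) ζ) zero (succ zero)) j ε) (vcons (Vec Nat zero) zero (vnil Nat) (vnil (Vec Nat zero)))) (vnil Nat)
  ~> (fun (j : Vec (Vec Nat zero) (succ zero)) => vcons (Vec Nat zero) ((fun (ε : Nat) => fun (ζ : Nat) => elimNat (fun (ξ : Nat) => Nat) ζ (fun (χ : Nat) => fun (r : Nat) => succ r) ε) zero (succ zero)) (vnil Nat) j) (vcons (Vec Nat zero) zero (vnil Nat) (vnil (Vec Nat zero)))
  ~> vcons (Vec Nat zero) ((fun (j : Nat) => fun (ε : Nat) => elimNat (fun (ζ : Nat) => Nat) ε (fun (ξ : Nat) => fun (χ : Nat) => succ χ) j) zero (succ zero)) (vnil Nat) (vcons (Vec Nat zero) zero (vnil Nat) (vnil (Vec Nat zero)))
  ~> vcons (Vec Nat zero) ((fun (j : Nat) => elimNat (fun (ε : Nat) => Nat) j (fun (ζ : Nat) => fun (ξ : Nat) => succ ξ) zero) (succ zero)) (vnil Nat) (vcons (Vec Nat zero) zero (vnil Nat) (vnil (Vec Nat zero)))
  ~> vcons (Vec Nat zero) (elimNat (fun (j : Nat) => Nat) (succ zero) (fun (ε : Nat) => fun (ζ : Nat) => succ ζ) zero) (vnil Nat) (vcons (Vec Nat zero) zero (vnil Nat) (vnil (Vec Nat zero)))
  ~> vcons (Vec Nat zero) (succ zero) (vnil Nat) (vcons (Vec Nat zero) zero (vnil Nat) (vnil (Vec Nat zero)))
type:
  Vec (Vec Nat zero) (succ (succ zero))


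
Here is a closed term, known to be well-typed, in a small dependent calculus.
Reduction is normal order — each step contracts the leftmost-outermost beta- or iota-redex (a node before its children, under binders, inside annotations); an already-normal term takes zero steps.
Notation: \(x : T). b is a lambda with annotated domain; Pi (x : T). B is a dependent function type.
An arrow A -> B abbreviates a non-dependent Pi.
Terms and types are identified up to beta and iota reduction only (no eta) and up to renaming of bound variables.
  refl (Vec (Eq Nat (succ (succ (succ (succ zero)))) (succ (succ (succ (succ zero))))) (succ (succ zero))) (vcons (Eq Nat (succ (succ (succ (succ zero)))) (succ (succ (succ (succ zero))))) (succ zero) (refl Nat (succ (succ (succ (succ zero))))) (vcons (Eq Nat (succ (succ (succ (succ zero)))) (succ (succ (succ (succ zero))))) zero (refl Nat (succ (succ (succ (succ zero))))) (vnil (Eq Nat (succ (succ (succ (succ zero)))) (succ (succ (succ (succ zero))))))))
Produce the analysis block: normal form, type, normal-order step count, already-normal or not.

resulting normal form:
  refl (Vec (Eq Nat (succ (succ (succ (succ zero)))) (succ (succ (succ (succ zero))))) (succ (succ zero))) (vcons (Eq Nat (succ (succ (succ (succ zero)))) (succ (succ (succ (succ zero))))) (succ zero) (refl Nat (succ (succ (succ (succ zero))))) (vcons (Eq Nat (succ (succ (succ (succ zero)))) (succ (succ (succ (succ zero))))) zero (refl Nat (succ (succ (succ (succ zero))))) (vnil (Eq Nat (succ (succ (succ (succ zero)))) (succ (succ (succ (succ zero))))))))
inferred type:
  Eq (Vec (Eq Nat (succ (succ (succ (succ zero)))) (succ (succ (succ (succ zero))))) (succ (succ zero))) (vcons (Eq Nat (succ (succ (succ (succ zero)))) (succ (succ (succ (succ zero))))) (succ zero) (refl Nat (succ (succ (succ (succ zero))))) (vcons (Eq Nat (succ (succ (succ (succ zero)))) (succ (succ (succ (succ zero))))) zero (refl Nat (succ (succ (succ (succ zero))))) (vnil (Eq Nat (succ (succ (succ (succ zero)))) (succ (succ (succ (succ zero)))))))) (vcons (Eq Nat (succ (succ (succ (succ zero)))) (succ (succ (succ (succ zero))))) (succ zero) (refl Nat (succ (succ (succ (succ zero))))) (vcons (Eq Nat (succ (succ (succ (succ zero)))) (succ (succ (succ (succ zero))))) zero (refl Nat (succ (succ (succ (succ zero))))) (vnil (Eq Nat (succ (succ (succ (succ zero)))) (succ (succ (succ (succ zero))))))))
steps to reach normal form (normal order): 0
started in normal form: yes


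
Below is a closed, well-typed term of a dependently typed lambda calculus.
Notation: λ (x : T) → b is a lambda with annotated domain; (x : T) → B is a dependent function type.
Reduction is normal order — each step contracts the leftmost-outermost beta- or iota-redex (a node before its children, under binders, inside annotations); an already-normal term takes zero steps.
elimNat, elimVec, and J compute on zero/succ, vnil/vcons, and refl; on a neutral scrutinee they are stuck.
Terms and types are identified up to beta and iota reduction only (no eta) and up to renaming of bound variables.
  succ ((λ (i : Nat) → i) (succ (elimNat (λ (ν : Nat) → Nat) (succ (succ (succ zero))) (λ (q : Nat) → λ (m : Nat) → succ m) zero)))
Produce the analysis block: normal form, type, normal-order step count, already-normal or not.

normal form:
  succ (succ (succ (succ (succ zero))))
the term's type:
  Nat
steps to reach normal form (normal order): 2
already normal: no
first redex: a beta-redex


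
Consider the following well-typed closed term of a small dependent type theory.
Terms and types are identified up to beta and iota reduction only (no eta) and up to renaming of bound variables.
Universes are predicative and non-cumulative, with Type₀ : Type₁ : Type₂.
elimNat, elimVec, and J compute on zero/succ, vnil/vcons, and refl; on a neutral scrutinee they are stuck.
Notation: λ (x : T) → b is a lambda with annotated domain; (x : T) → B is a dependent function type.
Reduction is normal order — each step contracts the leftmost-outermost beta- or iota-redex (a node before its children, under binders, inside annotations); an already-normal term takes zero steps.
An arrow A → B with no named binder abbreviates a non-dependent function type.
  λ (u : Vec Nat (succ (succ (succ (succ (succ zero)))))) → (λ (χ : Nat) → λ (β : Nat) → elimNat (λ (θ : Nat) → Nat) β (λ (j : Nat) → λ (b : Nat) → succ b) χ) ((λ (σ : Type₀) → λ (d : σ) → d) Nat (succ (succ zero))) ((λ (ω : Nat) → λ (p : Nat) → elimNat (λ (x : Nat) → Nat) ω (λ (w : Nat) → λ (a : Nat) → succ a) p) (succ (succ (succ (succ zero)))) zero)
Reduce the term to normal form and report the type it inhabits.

resulting normal form:
  λ (u : Vec Nat (succ (succ (succ (succ (succ zero)))))) → succ (succ (succ (succ (succ (succ zero)))))
inferred type:
  Vec Nat (succ (succ (succ (succ (succ zero))))) → Nat
observation: normalization takes exactly 14 steps under the normal-order strategy.


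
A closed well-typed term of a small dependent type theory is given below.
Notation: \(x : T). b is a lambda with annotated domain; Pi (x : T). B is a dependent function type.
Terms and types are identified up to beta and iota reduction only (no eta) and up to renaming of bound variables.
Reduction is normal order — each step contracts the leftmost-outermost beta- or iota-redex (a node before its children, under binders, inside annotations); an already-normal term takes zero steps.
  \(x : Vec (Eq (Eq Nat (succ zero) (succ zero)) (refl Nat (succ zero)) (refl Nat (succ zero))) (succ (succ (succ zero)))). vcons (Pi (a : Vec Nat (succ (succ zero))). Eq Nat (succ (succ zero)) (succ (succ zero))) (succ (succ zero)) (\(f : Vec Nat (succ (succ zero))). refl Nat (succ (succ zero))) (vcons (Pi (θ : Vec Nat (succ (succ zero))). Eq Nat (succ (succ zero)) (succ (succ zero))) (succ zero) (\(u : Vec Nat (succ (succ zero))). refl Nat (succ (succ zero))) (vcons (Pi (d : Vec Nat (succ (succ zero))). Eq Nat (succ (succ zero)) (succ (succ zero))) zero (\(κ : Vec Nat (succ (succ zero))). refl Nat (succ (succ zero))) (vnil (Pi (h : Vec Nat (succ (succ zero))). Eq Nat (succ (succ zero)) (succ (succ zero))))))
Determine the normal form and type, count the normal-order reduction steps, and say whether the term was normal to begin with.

normal form:
  \(x : Vec (Eq (Eq Nat (succ zero) (succ zero)) (refl Nat (succ zero)) (refl Nat (succ zero))) (succ (succ (succ zero)))). vcons (Pi (a : Vec Nat (succ (succ zero))). Eq Nat (succ (succ zero)) (succ (succ zero))) (succ (succ zero)) (\(f : Vec Nat (succ (succ zero))). refl Nat (succ (succ zero))) (vcons (Pi (θ : Vec Nat (succ (succ zero))). Eq Nat (succ (succ zero)) (succ (succ zero))) (succ zero) (\(u : Vec Nat (succ (succ zero))). refl Nat (succ (succ zero))) (vcons (Pi (d : Vec Nat (succ (succ zero))). Eq Nat (succ (succ zero)) (succ (succ zero))) zero (\(κ : Vec Nat (succ (succ zero))). refl Nat (succ (succ zero))) (vnil (Pi (h : Vec Nat (succ (succ zero))). Eq Nat (succ (succ zero)) (succ (succ zero))))))
type:
  Pi (x : Vec (Eq (Eq Nat (succ zero) (succ zero)) (refl Nat (succ zero)) (refl Nat (succ zero))) (succ (succ (succ zero)))). Vec (Pi (a : Vec Nat (succ (succ zero))). Eq Nat (succ (succ zero)) (succ (succ zero))) (succ (succ (succ zero)))
normal-order step count: 0
already normal: yes


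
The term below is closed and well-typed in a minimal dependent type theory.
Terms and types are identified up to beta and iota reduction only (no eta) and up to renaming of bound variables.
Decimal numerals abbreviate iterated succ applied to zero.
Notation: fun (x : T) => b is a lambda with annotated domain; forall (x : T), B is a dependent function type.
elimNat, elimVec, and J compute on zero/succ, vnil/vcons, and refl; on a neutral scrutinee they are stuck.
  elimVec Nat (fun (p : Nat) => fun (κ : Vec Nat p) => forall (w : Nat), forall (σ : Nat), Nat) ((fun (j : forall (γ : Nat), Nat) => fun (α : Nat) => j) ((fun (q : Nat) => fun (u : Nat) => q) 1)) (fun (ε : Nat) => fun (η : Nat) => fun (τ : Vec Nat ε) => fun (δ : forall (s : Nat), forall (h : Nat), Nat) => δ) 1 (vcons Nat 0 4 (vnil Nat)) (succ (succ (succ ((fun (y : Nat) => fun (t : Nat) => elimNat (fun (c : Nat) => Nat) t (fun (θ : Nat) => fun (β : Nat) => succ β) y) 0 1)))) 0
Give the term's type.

the term's type:
  Nat
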